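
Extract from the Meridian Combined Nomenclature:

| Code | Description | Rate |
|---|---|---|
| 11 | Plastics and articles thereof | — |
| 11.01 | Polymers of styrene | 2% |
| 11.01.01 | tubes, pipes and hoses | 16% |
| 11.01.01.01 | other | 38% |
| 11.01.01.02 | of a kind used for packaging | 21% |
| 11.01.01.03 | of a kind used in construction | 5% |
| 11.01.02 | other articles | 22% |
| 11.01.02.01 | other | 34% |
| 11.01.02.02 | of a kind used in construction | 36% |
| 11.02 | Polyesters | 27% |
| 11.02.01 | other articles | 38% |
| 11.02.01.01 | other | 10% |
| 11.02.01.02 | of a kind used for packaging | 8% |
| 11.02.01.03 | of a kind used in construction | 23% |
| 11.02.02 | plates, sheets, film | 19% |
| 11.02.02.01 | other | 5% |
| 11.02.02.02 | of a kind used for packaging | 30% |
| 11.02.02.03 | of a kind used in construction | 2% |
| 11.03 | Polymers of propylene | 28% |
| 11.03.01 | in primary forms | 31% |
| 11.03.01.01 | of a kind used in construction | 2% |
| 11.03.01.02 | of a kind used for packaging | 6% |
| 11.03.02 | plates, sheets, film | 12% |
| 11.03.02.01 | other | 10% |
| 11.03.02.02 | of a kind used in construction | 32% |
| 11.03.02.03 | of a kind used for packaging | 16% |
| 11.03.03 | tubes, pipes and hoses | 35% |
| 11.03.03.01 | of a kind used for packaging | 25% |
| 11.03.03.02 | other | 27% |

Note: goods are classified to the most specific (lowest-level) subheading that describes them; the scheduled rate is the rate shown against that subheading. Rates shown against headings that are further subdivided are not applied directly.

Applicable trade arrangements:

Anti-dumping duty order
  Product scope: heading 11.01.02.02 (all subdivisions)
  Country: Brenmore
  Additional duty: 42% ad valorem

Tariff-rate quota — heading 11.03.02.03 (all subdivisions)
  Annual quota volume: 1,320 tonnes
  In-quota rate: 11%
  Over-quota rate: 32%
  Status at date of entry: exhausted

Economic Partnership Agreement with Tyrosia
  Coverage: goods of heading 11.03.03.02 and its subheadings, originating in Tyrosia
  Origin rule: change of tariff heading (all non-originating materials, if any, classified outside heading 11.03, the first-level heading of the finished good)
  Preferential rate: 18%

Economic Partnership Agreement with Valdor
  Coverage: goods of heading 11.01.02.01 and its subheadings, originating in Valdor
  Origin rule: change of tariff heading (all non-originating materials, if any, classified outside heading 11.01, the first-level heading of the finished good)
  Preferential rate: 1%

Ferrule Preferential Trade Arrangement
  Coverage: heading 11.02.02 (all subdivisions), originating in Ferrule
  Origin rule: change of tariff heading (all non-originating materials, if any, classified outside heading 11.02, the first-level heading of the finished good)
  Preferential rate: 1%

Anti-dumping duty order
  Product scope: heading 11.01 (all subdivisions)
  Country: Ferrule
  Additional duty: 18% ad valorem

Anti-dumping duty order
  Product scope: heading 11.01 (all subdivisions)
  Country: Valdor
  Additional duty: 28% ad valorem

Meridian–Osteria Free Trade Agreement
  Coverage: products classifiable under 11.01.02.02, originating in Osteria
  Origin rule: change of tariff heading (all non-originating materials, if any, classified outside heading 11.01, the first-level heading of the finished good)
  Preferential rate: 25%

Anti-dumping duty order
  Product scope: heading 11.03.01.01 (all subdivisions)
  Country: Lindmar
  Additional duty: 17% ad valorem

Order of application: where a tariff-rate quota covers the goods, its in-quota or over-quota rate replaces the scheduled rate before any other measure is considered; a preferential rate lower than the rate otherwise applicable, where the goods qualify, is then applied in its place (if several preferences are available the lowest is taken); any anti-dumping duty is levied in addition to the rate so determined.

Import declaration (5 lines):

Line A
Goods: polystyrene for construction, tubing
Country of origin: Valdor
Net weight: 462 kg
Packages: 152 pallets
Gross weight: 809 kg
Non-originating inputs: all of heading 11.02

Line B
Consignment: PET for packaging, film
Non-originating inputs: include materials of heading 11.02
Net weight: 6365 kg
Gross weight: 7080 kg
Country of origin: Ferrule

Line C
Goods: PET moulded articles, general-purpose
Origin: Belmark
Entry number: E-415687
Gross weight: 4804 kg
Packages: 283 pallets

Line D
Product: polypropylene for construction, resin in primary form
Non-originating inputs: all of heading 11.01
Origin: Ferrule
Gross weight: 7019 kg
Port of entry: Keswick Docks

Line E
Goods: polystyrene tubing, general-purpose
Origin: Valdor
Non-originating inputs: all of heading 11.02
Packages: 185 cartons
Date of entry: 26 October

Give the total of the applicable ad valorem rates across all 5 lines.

141%

Line A: polystyrene → 11.01; tubing → 11.01.01; for construction → 11.01.01.03. Scheduled 5%. Valdor agreement on 11.01.02.01: 11.01.01.03 not covered; anti-dumping (Valdor, 11.01): +28%; total 5% + 28% = 33%. → 33%.
Line B: PET → 11.02; film → 11.02.02; for packaging → 11.02.02.02. Scheduled 30%. Ferrule agreement on 11.02.02: CTH not met. → 30%.
Line C: PET → 11.02; moulded articles → 11.02.01; general-purpose → 11.02.01.01. Scheduled 10%. No special measure applies. → 10%.
Line D: polypropylene → 11.03; resin in primary form → 11.03.01; for construction → 11.03.01.01. Scheduled 2%. Ferrule agreement on 11.02.02: 11.03.01.01 not covered. → 2%.
Line E: polystyrene → 11.01; tubing → 11.01.01; general-purpose → 11.01.01.01. Scheduled 38%. Valdor agreement on 11.01.02.01: 11.01.01.01 not covered; anti-dumping (Valdor, 11.01): +28%; total 38% + 28% = 66%. → 66%.
Sum: 33% + 30% + 10% + 2% + 66% = 141%.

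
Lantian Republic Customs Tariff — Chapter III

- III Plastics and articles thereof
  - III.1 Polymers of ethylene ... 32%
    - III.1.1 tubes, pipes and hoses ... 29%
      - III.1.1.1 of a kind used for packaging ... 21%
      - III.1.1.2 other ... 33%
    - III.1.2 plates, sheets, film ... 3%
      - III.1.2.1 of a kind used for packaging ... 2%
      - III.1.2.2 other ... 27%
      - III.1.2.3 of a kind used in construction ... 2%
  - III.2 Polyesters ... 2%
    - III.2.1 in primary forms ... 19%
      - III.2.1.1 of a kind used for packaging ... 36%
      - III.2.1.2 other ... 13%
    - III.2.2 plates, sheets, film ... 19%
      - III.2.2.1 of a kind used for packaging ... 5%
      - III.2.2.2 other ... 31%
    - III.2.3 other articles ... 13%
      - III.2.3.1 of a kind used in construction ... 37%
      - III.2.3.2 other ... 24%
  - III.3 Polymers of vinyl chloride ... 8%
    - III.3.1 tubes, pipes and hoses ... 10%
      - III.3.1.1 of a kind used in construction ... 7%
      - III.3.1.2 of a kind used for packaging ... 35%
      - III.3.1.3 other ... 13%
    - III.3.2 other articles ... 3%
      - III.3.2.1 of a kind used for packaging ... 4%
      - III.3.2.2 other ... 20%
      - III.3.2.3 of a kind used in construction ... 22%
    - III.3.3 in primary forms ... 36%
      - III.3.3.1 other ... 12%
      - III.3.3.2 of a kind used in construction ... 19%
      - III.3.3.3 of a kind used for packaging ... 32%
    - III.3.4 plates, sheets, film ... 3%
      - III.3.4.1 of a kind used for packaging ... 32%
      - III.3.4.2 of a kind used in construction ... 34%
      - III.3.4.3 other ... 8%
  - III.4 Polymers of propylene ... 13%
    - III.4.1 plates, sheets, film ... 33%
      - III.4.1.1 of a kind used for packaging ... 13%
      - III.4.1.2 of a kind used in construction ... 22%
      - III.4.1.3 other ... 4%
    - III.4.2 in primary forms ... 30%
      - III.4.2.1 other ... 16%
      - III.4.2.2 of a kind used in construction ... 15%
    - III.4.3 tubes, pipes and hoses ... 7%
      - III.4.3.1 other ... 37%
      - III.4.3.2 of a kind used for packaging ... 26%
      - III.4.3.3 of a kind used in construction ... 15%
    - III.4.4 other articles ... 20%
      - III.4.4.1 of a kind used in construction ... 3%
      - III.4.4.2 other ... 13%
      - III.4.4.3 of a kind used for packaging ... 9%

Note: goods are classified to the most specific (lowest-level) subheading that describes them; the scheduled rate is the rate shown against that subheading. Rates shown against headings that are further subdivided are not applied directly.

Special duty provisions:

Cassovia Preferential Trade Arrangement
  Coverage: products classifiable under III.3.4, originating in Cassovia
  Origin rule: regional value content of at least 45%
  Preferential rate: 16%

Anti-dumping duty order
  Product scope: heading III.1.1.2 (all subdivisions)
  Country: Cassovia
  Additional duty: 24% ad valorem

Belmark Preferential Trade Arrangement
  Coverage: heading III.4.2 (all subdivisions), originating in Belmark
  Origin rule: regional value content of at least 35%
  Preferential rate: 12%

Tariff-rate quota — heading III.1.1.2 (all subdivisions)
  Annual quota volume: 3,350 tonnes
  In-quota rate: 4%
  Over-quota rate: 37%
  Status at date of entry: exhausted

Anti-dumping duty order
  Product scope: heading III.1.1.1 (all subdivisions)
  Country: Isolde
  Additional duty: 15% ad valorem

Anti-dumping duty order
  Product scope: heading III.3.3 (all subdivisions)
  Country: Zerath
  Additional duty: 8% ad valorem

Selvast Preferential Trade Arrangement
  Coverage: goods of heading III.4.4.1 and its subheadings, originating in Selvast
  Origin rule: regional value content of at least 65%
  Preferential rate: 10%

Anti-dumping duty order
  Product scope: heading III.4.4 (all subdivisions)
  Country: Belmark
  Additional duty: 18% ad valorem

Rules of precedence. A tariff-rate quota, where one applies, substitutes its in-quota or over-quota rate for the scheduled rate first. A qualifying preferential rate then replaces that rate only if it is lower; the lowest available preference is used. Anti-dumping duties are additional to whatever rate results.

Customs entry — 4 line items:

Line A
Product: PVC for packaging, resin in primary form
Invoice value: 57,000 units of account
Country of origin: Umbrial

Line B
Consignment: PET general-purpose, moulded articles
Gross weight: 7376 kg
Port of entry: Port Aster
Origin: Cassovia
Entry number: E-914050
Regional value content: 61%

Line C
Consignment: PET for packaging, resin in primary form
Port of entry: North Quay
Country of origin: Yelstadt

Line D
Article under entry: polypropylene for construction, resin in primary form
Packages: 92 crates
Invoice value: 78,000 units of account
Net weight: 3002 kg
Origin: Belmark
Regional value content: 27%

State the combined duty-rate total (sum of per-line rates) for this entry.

107%

Line A: PVC → III.3; resin in primary form → III.3.3; for packaging → III.3.3.3. Scheduled 32%. No special measure applies. → 32%.
Line B: PET → III.2; moulded articles → III.2.3; general-purpose → III.2.3.2. Scheduled 24%. Cassovia agreement on III.3.4: III.2.3.2 not covered. → 24%.
Line C: PET → III.2; resin in primary form → III.2.1; for packaging → III.2.1.1. Scheduled 36%. No special measure applies. → 36%.
Line D: polypropylene → III.4; resin in primary form → III.4.2; for construction → III.4.2.2. Scheduled 15%. Belmark agreement on III.4.2: RVC < 35%. → 15%.
Sum: 32% + 24% + 36% + 15% = 107%.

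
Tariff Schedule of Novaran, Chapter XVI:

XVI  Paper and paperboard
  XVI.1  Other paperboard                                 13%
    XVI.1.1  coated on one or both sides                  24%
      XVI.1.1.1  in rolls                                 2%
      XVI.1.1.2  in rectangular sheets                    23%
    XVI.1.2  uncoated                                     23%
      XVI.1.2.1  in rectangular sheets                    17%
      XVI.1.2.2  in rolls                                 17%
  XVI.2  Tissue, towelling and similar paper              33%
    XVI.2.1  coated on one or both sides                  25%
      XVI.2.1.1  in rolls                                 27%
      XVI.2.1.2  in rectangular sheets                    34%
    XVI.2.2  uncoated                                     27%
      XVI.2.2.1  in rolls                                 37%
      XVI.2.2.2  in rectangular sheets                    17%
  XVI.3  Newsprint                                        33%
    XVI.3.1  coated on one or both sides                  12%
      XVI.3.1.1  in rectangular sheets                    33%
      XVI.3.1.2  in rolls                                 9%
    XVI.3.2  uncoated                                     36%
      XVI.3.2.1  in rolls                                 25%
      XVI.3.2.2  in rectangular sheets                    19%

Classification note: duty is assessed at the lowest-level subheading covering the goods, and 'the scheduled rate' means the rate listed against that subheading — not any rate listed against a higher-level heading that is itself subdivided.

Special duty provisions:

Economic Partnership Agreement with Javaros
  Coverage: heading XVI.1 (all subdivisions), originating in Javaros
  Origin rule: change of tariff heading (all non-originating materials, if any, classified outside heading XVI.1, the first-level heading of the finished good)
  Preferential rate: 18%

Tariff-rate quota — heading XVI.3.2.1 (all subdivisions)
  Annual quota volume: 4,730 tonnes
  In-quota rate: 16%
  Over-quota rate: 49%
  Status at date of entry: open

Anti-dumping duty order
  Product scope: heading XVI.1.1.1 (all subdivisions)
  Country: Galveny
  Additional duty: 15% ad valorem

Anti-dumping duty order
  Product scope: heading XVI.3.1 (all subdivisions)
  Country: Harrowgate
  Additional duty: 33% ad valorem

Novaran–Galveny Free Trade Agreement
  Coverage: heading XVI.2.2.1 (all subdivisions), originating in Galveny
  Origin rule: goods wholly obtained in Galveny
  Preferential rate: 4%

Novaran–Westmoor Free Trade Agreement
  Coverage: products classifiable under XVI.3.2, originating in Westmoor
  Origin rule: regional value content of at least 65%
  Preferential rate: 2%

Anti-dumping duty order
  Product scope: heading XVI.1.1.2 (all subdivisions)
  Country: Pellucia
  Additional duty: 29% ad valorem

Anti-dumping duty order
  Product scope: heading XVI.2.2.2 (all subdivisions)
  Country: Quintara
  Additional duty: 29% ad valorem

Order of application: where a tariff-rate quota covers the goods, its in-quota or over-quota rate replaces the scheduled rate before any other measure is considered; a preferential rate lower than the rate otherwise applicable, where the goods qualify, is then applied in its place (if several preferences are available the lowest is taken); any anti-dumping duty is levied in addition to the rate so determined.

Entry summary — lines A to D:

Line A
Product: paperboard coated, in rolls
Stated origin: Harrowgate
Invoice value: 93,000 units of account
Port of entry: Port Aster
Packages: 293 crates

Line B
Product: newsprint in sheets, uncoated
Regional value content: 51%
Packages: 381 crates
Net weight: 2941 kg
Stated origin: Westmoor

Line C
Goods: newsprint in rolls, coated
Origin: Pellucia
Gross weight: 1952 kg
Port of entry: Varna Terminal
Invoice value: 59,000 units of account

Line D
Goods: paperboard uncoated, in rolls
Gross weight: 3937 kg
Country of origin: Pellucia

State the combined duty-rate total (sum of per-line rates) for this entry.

47%

Line A: paperboard → XVI.1; coated → XVI.1.1; in rolls → XVI.1.1.1. Scheduled 2%. No special measure applies. → 2%.
Line B: newsprint → XVI.3; uncoated → XVI.3.2; in sheets → XVI.3.2.2. Scheduled 19%. Westmoor agreement on XVI.3.2: RVC < 65%. → 19%.
Line C: newsprint → XVI.3; coated → XVI.3.1; in rolls → XVI.3.1.2. Scheduled 9%. No special measure applies. → 9%.
Line D: paperboard → XVI.1; uncoated → XVI.1.2; in rolls → XVI.1.2.2. Scheduled 17%. No special measure applies. → 17%.
Sum: 2% + 19% + 9% + 17% = 47%.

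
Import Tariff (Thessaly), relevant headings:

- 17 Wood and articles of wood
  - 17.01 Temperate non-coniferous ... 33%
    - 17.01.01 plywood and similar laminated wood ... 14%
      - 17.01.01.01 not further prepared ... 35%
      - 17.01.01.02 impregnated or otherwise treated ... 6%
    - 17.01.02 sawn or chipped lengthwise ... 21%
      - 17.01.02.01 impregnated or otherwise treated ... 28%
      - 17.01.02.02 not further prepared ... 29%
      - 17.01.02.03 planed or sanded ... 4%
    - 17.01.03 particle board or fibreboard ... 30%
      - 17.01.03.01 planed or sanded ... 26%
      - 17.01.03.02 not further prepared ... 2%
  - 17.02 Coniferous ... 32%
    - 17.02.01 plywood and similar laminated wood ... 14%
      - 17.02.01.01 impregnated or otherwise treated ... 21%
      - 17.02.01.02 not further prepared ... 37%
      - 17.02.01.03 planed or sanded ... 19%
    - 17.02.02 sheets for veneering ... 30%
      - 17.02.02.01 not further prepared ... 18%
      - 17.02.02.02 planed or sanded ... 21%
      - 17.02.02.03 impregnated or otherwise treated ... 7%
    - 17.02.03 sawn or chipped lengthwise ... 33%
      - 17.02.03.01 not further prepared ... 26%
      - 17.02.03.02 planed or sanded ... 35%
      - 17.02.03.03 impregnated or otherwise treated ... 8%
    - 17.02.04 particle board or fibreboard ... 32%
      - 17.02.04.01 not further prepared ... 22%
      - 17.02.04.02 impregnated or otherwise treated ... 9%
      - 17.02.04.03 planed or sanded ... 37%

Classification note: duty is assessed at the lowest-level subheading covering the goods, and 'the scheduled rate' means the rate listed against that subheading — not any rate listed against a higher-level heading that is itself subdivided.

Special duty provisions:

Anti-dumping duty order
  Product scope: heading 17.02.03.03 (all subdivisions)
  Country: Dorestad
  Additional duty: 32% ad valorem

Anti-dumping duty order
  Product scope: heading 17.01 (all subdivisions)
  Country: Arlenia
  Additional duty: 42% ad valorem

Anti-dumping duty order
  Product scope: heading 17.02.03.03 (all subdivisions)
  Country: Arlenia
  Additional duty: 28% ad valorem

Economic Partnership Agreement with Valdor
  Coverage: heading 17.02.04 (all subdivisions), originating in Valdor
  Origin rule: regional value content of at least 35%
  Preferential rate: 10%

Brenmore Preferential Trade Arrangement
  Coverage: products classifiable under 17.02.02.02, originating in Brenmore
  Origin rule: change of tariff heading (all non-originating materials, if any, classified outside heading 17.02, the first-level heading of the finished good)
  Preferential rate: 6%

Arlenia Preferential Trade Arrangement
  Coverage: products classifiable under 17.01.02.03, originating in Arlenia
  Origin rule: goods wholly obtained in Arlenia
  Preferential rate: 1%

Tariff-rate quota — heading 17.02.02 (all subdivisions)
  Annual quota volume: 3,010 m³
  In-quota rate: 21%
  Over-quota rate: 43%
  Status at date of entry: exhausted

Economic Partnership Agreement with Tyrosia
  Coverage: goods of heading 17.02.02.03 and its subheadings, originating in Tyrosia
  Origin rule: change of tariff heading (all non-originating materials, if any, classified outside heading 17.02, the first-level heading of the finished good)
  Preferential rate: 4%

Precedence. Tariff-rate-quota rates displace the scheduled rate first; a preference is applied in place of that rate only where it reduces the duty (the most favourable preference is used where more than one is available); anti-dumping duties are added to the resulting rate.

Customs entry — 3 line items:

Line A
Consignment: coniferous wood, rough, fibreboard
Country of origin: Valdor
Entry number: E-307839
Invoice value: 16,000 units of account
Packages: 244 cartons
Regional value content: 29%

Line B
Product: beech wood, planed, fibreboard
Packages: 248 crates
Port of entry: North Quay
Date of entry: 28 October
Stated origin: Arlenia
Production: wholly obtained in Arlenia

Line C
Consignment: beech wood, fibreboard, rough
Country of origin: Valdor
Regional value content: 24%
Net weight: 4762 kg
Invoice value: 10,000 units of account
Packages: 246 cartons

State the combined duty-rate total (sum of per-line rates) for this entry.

Line A: coniferous → 17.02; fibreboard → 17.02.04; rough → 17.02.04.01. Scheduled 22%. Valdor agreement on 17.02.04: RVC < 35%. → 22%.
Line B: beech → 17.01; fibreboard → 17.01.03; planed → 17.01.03.01. Scheduled 26%. Arlenia agreement on 17.01.02.03: 17.01.03.01 not covered; anti-dumping (Arlenia, 17.01): +42%; total 26% + 42% = 68%. → 68%.
Line C: beech → 17.01; fibreboard → 17.01.03; rough → 17.01.03.02. Scheduled 2%. Valdor agreement on 17.02.04: 17.01.03.02 not covered. → 2%.
Sum: 22% + 68% + 2% = 92%.

92%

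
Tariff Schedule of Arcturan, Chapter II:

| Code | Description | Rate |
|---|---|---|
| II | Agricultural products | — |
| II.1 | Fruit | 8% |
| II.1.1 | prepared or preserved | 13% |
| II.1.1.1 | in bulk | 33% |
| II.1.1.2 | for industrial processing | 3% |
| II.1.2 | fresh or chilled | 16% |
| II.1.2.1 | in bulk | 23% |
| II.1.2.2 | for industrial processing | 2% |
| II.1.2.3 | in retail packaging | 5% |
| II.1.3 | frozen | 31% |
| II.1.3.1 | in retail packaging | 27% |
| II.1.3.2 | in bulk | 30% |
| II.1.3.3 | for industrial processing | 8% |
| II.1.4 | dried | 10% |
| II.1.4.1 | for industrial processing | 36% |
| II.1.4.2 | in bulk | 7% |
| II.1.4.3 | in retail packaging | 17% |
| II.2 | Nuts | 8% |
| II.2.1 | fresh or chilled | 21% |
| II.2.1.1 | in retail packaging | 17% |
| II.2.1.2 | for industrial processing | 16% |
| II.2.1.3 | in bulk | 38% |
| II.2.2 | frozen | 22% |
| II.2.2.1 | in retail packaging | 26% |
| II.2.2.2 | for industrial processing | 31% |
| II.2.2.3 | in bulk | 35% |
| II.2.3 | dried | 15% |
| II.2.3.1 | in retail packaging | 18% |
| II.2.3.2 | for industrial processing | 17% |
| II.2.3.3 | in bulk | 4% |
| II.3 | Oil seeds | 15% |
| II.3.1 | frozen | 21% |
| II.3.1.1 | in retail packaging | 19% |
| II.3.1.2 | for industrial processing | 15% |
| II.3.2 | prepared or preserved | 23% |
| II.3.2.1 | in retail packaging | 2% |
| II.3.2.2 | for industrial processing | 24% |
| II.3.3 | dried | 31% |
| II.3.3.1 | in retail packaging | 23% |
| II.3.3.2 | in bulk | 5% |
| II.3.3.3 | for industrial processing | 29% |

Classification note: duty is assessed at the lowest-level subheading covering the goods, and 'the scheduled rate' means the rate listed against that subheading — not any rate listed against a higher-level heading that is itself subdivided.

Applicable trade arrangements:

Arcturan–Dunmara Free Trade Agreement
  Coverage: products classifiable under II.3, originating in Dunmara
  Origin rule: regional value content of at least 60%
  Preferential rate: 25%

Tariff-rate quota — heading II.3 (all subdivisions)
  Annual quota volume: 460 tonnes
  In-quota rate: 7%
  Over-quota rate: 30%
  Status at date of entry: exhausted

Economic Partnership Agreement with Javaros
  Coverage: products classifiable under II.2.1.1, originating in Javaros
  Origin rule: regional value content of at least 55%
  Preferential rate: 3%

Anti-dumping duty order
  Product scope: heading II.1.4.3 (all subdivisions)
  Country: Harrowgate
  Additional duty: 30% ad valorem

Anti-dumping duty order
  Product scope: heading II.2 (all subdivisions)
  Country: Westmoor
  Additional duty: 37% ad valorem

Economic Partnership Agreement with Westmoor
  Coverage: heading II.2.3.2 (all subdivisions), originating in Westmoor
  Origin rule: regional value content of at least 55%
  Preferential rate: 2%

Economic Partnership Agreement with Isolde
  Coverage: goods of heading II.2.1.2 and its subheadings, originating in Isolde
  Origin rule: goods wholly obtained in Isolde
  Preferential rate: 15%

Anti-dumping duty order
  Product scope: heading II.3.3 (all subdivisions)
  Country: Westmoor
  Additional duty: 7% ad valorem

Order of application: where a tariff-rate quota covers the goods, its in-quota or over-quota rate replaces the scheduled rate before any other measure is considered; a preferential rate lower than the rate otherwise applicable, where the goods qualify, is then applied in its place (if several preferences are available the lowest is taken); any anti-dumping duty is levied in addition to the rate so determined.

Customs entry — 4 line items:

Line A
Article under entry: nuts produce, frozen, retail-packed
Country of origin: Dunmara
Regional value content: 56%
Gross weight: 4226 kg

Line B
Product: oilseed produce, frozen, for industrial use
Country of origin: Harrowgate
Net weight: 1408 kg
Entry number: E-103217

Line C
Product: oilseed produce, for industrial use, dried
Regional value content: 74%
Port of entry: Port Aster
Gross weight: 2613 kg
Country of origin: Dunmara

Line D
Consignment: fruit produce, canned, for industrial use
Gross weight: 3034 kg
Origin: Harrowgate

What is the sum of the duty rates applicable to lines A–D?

Line A: nuts → II.2; frozen → II.2.2; retail-packed → II.2.2.1. Scheduled 26%. Dunmara agreement on II.3: II.2.2.1 not covered. → 26%.
Line B: oilseed → II.3; frozen → II.3.1; for industrial use → II.3.1.2. Scheduled 15%. quota on II.3 exhausted → over-quota 30%. → 30%.
Line C: oilseed → II.3; dried → II.3.3; for industrial use → II.3.3.3. Scheduled 29%. quota on II.3 exhausted → over-quota 30%; Dunmara agreement on II.3: RVC ≥ 60% → 25% available; preferential 25%. → 25%.
Line D: fruit → II.1; canned → II.1.1; for industrial use → II.1.1.2. Scheduled 3%. No special measure applies. → 3%.
Sum: 26% + 30% + 25% + 3% = 84%.

84%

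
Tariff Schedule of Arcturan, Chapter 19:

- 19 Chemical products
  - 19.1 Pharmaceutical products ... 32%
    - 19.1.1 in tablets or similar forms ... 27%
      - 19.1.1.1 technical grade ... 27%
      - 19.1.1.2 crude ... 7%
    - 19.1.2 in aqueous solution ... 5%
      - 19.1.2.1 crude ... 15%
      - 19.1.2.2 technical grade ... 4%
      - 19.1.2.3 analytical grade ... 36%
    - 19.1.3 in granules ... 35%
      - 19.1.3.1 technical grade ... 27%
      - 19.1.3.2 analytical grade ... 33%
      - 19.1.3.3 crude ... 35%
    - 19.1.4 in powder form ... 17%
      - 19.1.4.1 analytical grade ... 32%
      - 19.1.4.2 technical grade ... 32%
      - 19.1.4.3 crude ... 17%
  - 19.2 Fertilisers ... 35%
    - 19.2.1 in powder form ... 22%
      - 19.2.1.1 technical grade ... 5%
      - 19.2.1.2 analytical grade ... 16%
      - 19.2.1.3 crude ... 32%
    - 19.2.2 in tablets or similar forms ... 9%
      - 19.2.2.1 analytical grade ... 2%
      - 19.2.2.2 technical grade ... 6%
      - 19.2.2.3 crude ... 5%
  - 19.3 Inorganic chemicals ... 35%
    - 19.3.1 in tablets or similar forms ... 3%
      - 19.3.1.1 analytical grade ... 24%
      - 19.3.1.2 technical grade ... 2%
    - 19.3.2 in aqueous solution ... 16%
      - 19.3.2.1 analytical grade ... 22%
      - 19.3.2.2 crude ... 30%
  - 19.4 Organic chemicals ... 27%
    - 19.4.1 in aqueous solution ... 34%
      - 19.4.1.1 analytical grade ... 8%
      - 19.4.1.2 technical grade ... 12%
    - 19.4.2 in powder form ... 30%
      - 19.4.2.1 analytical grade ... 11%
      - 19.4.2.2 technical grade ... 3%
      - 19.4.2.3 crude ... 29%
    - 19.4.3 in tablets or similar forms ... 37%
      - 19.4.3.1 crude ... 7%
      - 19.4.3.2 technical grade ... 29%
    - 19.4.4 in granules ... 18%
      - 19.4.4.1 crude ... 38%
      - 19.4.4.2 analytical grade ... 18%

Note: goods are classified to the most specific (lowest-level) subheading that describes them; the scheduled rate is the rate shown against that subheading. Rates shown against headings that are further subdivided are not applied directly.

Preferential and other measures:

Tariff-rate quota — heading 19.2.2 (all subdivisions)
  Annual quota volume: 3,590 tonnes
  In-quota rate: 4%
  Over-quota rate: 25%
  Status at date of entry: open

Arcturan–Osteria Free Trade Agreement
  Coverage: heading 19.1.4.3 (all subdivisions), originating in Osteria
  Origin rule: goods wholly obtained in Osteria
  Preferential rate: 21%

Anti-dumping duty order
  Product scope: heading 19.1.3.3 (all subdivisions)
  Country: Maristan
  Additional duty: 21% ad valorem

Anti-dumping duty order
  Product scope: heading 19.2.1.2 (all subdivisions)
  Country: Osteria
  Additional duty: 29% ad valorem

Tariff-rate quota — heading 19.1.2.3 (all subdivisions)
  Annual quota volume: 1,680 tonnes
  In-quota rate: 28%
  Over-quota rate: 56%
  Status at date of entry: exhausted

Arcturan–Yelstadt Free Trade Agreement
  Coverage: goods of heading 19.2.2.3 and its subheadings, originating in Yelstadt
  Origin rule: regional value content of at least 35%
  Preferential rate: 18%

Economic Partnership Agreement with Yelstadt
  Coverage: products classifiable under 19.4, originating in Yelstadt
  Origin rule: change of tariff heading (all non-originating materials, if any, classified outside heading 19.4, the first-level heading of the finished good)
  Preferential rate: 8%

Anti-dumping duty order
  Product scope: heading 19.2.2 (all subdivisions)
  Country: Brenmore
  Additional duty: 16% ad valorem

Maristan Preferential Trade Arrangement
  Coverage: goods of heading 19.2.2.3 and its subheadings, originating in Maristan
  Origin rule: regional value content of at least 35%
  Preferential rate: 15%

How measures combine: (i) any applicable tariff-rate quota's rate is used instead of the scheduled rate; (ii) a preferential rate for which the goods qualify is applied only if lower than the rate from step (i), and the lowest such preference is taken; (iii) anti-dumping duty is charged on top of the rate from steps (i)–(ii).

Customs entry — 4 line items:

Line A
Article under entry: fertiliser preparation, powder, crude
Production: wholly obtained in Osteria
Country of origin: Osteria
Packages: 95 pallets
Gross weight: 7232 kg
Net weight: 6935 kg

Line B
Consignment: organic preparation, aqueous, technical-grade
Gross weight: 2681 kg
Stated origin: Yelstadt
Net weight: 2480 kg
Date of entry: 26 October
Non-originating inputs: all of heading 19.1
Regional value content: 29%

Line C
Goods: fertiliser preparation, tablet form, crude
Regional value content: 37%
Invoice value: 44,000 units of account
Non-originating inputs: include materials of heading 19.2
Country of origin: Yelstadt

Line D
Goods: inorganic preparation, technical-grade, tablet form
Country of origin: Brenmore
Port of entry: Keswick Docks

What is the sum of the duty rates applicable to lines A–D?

Line A: fertiliser → 19.2; powder → 19.2.1; crude → 19.2.1.3. Scheduled 32%. Osteria agreement on 19.1.4.3: 19.2.1.3 not covered. → 32%.
Line B: organic → 19.4; aqueous → 19.4.1; technical-grade → 19.4.1.2. Scheduled 12%. Yelstadt agreement on 19.2.2.3: 19.4.1.2 not covered; Yelstadt agreement on 19.4: CTH met → 8% available; preferential 8%. → 8%.
Line C: fertiliser → 19.2; tablet form → 19.2.2; crude → 19.2.2.3. Scheduled 5%. quota on 19.2.2 open → in-quota 4%; Yelstadt agreement on 19.2.2.3: RVC ≥ 35% → 18% available; Yelstadt agreement on 19.4: 19.2.2.3 not covered; preference 18% not lower than 4% → no reduction. → 4%.
Line D: inorganic → 19.3; tablet form → 19.3.1; technical-grade → 19.3.1.2. Scheduled 2%. No special measure applies. → 2%.
Sum: 32% + 8% + 4% + 2% = 46%.

46%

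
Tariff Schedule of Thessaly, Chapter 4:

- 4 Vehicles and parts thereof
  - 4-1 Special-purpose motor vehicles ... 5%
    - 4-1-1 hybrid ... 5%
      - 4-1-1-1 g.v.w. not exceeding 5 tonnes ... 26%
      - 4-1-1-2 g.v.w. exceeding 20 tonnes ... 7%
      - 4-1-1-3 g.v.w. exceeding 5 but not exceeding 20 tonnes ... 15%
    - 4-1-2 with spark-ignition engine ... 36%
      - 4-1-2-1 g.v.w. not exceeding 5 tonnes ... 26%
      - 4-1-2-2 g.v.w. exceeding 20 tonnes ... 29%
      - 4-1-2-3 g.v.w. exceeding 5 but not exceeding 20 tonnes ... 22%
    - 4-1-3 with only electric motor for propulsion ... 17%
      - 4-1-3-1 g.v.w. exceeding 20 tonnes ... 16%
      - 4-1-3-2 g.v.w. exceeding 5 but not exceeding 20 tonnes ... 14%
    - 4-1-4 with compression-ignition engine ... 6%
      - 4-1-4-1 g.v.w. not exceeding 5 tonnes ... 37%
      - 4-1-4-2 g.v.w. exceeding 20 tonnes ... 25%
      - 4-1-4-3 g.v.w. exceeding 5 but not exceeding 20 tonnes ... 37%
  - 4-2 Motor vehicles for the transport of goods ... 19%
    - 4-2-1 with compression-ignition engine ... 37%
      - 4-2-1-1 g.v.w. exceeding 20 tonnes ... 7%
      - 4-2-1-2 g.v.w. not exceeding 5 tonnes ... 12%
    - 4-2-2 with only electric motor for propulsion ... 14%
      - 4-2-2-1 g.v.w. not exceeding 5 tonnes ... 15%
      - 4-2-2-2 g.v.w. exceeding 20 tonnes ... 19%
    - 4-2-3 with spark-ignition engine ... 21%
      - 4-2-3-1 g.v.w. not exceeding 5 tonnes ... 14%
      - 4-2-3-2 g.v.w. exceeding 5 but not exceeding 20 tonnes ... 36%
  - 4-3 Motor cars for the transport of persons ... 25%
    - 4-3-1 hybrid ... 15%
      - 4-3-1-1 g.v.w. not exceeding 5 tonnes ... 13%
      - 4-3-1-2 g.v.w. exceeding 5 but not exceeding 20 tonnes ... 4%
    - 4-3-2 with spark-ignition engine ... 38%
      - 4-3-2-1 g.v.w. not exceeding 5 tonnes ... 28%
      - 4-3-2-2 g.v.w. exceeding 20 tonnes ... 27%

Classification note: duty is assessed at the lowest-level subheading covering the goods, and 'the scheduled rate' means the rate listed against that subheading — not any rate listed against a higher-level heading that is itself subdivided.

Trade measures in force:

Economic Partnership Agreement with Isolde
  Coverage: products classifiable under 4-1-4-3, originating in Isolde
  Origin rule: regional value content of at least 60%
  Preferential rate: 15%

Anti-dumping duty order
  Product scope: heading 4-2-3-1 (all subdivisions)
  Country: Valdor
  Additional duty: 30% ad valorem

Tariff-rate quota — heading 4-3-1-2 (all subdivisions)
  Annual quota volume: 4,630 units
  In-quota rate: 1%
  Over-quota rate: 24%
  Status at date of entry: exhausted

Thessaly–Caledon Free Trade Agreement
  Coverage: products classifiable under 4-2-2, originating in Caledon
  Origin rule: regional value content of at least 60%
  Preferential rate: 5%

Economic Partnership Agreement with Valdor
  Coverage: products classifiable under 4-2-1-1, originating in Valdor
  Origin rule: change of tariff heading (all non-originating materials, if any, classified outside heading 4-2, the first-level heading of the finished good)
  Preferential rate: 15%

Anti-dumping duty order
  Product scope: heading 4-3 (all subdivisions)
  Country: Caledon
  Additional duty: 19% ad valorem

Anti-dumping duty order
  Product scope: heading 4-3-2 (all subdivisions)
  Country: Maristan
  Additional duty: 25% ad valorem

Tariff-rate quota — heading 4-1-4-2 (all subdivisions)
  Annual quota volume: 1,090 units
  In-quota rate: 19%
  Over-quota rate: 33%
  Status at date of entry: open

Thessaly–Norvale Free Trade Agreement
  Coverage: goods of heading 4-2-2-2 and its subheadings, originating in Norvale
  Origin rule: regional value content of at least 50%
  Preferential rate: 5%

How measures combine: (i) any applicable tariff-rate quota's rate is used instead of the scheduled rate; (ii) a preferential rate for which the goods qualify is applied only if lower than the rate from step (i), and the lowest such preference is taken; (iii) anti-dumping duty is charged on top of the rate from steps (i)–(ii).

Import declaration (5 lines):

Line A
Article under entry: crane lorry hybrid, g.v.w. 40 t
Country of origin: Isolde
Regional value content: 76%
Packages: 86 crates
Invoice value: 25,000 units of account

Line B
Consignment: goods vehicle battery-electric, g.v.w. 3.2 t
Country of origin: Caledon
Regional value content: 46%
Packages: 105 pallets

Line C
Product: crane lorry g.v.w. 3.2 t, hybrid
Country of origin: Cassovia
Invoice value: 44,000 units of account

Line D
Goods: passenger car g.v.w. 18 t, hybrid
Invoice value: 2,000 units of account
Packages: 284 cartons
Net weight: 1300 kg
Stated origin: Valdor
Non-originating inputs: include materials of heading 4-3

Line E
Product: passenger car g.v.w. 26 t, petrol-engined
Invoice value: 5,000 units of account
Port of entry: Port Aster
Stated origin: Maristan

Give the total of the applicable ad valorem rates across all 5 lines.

Line A: crane lorry → 4-1; hybrid → 4-1-1; g.v.w. 40 t → 4-1-1-2. Scheduled 7%. Isolde agreement on 4-1-4-3: 4-1-1-2 not covered. → 7%.
Line B: goods vehicle → 4-2; battery-electric → 4-2-2; g.v.w. 3.2 t → 4-2-2-1. Scheduled 15%. Caledon agreement on 4-2-2: RVC < 60%. → 15%.
Line C: crane lorry → 4-1; hybrid → 4-1-1; g.v.w. 3.2 t → 4-1-1-1. Scheduled 26%. No special measure applies. → 26%.
Line D: passenger car → 4-3; hybrid → 4-3-1; g.v.w. 18 t → 4-3-1-2. Scheduled 4%. quota on 4-3-1-2 exhausted → over-quota 24%; Valdor agreement on 4-2-1-1: 4-3-1-2 not covered. → 24%.
Line E: passenger car → 4-3; petrol-engined → 4-3-2; g.v.w. 26 t → 4-3-2-2. Scheduled 27%. anti-dumping (Maristan, 4-3-2): +25%; total 27% + 25% = 52%. → 52%.
Sum: 7% + 15% + 26% + 24% + 52% = 124%.

124%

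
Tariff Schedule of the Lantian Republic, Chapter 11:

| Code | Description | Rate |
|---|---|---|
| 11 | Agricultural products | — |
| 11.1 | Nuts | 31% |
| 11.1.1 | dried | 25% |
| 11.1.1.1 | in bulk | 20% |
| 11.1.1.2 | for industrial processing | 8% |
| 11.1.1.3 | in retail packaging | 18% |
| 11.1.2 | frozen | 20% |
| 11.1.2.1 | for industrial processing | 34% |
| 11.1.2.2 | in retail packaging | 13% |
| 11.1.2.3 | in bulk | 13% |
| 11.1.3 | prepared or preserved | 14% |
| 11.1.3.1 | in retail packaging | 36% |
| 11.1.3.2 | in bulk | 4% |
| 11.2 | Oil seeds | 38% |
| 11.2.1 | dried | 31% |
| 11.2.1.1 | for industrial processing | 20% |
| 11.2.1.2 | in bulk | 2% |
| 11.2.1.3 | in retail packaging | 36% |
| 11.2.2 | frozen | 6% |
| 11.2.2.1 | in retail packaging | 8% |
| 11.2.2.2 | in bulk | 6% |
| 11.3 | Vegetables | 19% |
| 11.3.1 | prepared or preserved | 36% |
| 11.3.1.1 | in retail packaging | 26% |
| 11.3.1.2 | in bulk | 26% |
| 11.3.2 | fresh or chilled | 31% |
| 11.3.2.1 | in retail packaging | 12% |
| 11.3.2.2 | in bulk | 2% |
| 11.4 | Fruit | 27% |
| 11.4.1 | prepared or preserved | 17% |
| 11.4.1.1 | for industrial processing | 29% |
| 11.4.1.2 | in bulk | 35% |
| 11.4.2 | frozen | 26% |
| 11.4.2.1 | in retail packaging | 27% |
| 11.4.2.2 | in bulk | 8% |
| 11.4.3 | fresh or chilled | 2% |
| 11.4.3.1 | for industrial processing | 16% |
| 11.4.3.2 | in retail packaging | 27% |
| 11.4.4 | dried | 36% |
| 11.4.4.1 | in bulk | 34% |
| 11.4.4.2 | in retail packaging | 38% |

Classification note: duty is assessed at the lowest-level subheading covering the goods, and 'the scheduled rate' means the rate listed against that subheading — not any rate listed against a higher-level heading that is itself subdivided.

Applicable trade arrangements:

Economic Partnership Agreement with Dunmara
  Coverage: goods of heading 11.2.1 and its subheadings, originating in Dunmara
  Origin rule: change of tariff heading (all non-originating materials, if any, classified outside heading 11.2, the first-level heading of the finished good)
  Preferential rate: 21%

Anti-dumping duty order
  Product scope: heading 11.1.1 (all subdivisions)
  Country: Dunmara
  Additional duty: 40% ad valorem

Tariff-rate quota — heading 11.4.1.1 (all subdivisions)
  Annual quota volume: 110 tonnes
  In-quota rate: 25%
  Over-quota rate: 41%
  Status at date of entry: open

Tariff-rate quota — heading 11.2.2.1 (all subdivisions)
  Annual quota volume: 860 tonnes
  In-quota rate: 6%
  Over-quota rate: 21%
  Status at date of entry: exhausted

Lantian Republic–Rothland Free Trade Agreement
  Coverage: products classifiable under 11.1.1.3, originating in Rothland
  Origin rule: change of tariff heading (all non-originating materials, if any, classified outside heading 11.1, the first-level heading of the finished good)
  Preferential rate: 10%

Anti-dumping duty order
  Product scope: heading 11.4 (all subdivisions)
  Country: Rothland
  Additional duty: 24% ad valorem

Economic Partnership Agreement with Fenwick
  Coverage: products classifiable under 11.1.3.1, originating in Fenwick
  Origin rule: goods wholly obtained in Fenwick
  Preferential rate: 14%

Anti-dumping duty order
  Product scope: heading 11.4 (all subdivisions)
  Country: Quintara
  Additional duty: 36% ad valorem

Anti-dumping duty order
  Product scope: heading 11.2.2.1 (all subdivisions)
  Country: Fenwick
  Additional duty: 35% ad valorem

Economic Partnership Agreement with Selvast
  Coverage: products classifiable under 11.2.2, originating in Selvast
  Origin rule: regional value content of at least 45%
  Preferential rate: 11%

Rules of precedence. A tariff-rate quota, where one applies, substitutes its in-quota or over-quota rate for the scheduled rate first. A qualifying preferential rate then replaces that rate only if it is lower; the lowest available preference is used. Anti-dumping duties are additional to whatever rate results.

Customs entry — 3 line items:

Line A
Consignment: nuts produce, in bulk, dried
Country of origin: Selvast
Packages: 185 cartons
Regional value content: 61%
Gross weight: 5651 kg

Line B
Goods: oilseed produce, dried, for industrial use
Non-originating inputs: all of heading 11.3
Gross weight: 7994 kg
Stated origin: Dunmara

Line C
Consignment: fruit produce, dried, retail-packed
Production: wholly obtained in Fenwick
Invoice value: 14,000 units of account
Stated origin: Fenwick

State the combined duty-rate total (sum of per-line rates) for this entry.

78%

Line A: nuts → 11.1; dried → 11.1.1; in bulk → 11.1.1.1. Scheduled 20%. Selvast agreement on 11.2.2: 11.1.1.1 not covered. → 20%.
Line B: oilseed → 11.2; dried → 11.2.1; for industrial use → 11.2.1.1. Scheduled 20%. Dunmara agreement on 11.2.1: CTH met → 21% available; preference 21% not lower than 20% → no reduction. → 20%.
Line C: fruit → 11.4; dried → 11.4.4; retail-packed → 11.4.4.2. Scheduled 38%. Fenwick agreement on 11.1.3.1: 11.4.4.2 not covered. → 38%.
Sum: 20% + 20% + 38% = 78%.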